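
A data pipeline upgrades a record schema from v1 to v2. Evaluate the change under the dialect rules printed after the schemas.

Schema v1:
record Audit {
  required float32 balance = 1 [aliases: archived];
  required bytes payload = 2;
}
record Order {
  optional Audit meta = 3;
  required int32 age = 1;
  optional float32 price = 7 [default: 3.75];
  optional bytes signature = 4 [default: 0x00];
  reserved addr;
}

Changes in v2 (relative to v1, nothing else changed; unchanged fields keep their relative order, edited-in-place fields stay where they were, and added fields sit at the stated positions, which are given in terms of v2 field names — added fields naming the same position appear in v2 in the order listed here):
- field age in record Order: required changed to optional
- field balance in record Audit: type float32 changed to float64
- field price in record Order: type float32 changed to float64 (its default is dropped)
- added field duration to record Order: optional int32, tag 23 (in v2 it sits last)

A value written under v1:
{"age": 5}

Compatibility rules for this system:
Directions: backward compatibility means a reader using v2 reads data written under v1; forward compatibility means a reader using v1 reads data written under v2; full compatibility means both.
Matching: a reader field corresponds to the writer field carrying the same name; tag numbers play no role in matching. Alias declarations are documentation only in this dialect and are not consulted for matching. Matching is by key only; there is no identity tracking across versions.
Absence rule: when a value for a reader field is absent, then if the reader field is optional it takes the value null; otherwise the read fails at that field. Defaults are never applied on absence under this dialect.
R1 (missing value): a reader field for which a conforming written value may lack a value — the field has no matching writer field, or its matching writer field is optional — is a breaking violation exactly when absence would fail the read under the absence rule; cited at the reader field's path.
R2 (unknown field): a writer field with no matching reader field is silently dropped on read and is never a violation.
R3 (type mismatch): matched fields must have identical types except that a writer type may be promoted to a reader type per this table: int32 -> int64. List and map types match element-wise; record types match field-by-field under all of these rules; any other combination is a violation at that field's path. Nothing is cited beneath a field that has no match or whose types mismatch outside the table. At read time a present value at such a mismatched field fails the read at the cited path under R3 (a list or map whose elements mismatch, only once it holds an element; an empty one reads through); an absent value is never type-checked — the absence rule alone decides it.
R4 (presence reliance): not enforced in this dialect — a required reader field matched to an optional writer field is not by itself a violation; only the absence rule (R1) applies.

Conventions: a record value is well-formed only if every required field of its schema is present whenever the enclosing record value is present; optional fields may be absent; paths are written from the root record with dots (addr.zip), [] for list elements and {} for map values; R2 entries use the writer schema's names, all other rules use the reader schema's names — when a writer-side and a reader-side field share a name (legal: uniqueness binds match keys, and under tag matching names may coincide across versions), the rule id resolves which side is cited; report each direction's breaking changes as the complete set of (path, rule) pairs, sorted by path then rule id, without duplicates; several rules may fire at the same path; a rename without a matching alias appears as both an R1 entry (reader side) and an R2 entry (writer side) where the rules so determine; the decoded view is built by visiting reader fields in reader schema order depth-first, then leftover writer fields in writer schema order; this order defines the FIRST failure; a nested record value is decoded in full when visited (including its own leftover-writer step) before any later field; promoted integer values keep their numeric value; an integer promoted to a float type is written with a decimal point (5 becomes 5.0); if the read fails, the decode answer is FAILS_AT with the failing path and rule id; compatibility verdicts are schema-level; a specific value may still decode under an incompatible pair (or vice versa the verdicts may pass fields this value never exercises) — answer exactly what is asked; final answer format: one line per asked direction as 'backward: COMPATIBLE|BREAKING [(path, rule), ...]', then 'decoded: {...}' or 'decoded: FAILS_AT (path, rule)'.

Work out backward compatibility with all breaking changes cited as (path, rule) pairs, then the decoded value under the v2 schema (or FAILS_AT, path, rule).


backward: BREAKING [(meta.balance, R3), (price, R3)]; decoded: {"meta": null, "age": 5, "price": null, "signature": null, "duration": null}

arrows below run writer -> reader for Order
backward pass over Order, reader schema v2, writer schema v1:
  Audit -> Audit, writer optional: meta aligns to meta
  int32 -> int32, writer required: age aligns to age
  float32 -> float64, writer optional: price aligns to price
  bytes -> bytes, writer optional: signature aligns to signature
  no writer field matches reader duration
  float32 -> float64, writer required: meta.balance aligns to meta.balance
  bytes -> bytes, writer required: meta.payload aligns to meta.payload
  rule R3 violated at meta.balance
  rule R3 violated at price
  => backward verdict for Order: BREAKING, 2 violation(s)
decode walk for Order under reader schema v2:
  meta := null (not supplied -> null)
  age := 5
  price := null (not supplied -> null)
  signature := null (not supplied -> null)
  duration := null (not supplied -> null)
  => decoded: {"meta": null, "age": 5, "price": null, "signature": null, "duration": null}
remaining Order differences; none change what is asked:
  field age in record Order: required changed to optional -> its effect on Order is confined to the forward direction, not asked


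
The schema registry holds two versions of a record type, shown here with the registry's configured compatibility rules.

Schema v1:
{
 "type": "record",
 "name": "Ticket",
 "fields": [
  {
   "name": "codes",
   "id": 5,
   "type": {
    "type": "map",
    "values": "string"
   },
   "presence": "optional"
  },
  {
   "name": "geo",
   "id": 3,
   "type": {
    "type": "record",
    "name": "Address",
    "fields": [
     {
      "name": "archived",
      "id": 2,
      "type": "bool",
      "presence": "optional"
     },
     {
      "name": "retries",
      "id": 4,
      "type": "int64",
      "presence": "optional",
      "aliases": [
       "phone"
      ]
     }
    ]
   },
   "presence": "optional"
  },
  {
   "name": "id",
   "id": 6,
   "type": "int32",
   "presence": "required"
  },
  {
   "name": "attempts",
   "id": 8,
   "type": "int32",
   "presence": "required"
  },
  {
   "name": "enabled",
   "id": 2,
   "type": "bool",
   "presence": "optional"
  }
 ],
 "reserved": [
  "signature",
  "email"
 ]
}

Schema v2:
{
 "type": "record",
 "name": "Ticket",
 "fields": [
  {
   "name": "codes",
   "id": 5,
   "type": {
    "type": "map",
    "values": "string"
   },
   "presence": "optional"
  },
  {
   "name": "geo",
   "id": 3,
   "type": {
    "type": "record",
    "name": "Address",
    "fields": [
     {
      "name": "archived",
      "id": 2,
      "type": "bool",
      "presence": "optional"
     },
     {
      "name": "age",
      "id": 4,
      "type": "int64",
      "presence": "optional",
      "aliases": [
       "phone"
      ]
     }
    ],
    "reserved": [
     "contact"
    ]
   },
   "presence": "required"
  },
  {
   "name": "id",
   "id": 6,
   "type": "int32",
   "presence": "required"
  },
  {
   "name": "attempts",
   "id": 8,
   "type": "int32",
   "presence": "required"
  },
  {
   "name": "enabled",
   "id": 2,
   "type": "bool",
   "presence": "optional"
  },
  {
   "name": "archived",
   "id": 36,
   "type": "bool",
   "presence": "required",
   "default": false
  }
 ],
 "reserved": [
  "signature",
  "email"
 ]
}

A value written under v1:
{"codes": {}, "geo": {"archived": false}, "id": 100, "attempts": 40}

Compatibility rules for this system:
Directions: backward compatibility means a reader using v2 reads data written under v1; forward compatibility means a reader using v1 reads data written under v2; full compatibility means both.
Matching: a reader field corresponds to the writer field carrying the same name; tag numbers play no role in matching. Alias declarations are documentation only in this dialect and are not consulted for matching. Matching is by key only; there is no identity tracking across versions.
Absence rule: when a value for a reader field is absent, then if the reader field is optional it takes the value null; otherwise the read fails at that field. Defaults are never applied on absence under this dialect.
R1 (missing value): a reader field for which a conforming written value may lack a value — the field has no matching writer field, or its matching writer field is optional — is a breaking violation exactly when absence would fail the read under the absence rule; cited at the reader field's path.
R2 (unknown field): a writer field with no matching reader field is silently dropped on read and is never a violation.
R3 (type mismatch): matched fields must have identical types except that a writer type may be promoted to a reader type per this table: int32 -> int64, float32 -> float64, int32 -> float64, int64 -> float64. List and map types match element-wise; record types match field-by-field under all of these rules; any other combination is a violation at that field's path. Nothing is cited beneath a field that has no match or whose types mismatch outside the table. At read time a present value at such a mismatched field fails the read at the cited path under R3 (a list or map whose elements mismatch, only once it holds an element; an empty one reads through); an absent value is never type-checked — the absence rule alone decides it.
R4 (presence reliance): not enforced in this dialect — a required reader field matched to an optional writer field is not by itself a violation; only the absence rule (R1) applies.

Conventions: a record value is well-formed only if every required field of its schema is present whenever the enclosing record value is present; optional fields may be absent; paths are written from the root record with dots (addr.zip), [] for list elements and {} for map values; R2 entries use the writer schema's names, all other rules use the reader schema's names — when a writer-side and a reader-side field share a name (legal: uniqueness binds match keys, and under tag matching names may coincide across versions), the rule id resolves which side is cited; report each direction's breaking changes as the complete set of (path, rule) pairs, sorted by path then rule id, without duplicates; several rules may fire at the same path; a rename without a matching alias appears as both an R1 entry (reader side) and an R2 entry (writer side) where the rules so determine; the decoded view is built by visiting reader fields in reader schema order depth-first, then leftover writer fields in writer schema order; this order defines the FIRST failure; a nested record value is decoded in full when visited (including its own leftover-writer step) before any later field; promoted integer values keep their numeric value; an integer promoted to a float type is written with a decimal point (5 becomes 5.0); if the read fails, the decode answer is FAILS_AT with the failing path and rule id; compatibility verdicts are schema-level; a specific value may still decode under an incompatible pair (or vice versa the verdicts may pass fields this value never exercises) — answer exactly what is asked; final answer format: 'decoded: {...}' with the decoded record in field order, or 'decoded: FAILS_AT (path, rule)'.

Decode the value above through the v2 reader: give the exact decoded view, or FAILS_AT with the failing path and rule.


in Ticket below, arrows point writer -> reader
decoding the Ticket value with the v2 reader:
  codes := {}
  geo.archived := false
  geo.age := null (not supplied -> null)
  id := 100
  attempts := 40
  enabled := null (not supplied -> null)
  read fails at archived under R1 (no fill)
  => FAILS_AT (archived, R1)
remaining Ticket differences; none change what is asked:
  field geo in record Ticket: optional changed to required -> a verdict-level change on Ticket — the shown value reads the same
  renamed field retries to age in record Address -> no rule fires on it and the decoded Ticket view is identical with or without it

decoded: FAILS_AT (archived, R1)


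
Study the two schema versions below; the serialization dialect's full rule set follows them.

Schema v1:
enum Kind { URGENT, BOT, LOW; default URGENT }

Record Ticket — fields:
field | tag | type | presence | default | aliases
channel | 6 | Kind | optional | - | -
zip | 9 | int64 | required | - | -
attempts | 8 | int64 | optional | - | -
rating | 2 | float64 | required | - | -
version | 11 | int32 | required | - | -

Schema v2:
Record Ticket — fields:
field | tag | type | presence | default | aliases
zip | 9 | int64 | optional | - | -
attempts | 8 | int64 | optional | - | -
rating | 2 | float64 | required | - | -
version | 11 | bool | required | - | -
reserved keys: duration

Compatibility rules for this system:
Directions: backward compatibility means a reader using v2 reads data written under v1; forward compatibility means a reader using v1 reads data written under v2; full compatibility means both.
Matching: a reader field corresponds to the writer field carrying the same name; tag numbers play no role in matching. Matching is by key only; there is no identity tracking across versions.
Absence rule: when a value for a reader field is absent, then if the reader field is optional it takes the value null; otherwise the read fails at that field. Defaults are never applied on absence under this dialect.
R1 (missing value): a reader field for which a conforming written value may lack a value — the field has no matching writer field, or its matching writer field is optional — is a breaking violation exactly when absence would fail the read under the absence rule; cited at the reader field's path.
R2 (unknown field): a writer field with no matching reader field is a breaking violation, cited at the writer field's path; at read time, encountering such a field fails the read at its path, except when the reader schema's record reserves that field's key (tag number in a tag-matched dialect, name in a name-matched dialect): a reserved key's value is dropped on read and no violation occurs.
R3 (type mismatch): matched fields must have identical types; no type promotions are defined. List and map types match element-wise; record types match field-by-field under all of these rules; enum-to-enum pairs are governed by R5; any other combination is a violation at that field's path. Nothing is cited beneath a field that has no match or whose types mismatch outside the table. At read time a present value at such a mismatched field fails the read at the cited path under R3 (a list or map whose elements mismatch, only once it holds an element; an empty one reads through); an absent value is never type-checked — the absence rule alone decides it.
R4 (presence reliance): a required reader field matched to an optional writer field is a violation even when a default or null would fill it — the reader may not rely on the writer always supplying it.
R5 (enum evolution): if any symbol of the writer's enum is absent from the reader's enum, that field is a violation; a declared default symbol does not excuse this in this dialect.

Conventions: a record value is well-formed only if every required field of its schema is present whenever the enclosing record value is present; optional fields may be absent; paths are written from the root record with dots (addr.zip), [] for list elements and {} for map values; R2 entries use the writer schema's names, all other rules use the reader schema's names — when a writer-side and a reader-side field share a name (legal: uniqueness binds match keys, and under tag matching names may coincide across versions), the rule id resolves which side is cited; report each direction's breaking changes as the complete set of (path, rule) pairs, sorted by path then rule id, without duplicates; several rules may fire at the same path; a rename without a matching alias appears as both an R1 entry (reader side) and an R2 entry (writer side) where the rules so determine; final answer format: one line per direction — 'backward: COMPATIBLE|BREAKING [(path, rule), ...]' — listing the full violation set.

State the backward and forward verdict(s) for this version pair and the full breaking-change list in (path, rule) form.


backward: BREAKING [(channel, R2), (version, R3)]; forward: BREAKING [(version, R3), (zip, R1), (zip, R4)]

in Ticket below, arrows point writer -> reader
backward on Ticket — v2 reading data written by v1:
  zip: paired with writer zip (int64 -> int64; writer required)
  attempts: paired with writer attempts (int64 -> int64; writer optional)
  rating: paired with writer rating (float64 -> float64; writer required)
  version: paired with writer version (int32 -> bool; writer required)
  channel (writer side), unknown to reader
  rule R2 violated at channel
  rule R3 violated at version
  => 2 violation(s): backward is BREAKING for Ticket
forward on Ticket — v1 reading data written by v2:
  channel: no writer match
  zip: paired with writer zip (int64 -> int64; writer optional)
  attempts: paired with writer attempts (int64 -> int64; writer optional)
  rating: paired with writer rating (float64 -> float64; writer required)
  version: paired with writer version (bool -> int32; writer required)
  rule R3 violated at version
  rule R1 violated at zip
  rule R4 violated at zip
  => 3 violation(s): forward is BREAKING for Ticket


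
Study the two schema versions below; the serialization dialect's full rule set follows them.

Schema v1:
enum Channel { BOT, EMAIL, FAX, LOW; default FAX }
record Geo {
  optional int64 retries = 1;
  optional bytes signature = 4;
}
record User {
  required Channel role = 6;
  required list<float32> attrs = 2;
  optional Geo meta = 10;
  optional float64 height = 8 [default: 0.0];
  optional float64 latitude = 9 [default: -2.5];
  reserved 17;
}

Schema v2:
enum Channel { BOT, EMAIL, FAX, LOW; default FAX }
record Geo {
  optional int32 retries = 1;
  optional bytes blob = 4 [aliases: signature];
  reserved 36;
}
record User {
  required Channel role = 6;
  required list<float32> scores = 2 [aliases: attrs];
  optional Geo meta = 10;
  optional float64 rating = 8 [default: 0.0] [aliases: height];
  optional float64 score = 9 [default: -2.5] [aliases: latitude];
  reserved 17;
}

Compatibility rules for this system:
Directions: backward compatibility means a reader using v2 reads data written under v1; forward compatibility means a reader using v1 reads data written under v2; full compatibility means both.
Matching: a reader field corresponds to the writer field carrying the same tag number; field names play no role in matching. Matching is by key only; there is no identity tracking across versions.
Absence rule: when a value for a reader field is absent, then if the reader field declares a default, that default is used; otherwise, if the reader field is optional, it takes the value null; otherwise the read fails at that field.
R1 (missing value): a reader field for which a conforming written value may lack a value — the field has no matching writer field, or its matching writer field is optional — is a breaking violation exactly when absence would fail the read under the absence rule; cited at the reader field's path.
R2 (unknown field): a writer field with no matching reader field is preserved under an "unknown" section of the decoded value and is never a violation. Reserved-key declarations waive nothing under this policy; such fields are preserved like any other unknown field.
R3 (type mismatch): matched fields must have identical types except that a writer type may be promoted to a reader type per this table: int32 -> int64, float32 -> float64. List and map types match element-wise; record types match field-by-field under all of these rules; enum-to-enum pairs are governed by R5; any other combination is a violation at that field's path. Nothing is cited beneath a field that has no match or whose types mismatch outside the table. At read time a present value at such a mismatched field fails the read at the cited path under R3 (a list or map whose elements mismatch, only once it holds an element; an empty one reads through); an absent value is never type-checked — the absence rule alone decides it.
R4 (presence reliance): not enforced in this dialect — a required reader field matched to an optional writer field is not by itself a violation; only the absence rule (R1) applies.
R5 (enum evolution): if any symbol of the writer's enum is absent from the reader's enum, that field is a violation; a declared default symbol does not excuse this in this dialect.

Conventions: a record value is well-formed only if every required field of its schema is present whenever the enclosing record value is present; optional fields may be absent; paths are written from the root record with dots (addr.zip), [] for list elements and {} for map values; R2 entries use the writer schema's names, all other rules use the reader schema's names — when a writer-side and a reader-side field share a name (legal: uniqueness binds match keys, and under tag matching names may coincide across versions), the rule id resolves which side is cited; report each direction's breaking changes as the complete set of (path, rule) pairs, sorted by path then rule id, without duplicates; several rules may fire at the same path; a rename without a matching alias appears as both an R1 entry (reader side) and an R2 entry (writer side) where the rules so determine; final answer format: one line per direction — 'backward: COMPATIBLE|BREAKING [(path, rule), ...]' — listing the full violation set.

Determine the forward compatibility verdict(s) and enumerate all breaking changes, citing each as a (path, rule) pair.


the writer's type comes first in each User pair
checking forward for User: reader v1 against writer v2:
  role: Channel -> Channel, writer required; from role
  attrs: list<float32> -> list<float32>, writer required; from scores
  meta: Geo -> Geo, writer optional; from meta
  height: float64 -> float64, writer optional; from rating
  latitude: float64 -> float64, writer optional; from score
  meta.retries: int32 -> int64, writer optional; from meta.retries
  meta.signature: bytes -> bytes, writer optional; from meta.blob
  nothing fires on User: forward is COMPATIBLE
remaining User differences; none change what is asked:
  renamed field height to rating in record User (alias height declared on the renamed field) -> fires no rule on User, leaving the asked answer as it is
  renamed field attrs to scores in record User (alias attrs declared on the renamed field) -> fires no rule on User, leaving the asked answer as it is
  renamed field signature to blob in record Geo (alias signature declared on the renamed field) -> fires no rule on User, leaving the asked answer as it is
  renamed field latitude to score in record User (alias latitude declared on the renamed field) -> fires no rule on User, leaving the asked answer as it is
  field retries in record Geo: type int64 changed to int32 -> matters only for User's backward compatibility — outside the asked direction

forward: COMPATIBLE []


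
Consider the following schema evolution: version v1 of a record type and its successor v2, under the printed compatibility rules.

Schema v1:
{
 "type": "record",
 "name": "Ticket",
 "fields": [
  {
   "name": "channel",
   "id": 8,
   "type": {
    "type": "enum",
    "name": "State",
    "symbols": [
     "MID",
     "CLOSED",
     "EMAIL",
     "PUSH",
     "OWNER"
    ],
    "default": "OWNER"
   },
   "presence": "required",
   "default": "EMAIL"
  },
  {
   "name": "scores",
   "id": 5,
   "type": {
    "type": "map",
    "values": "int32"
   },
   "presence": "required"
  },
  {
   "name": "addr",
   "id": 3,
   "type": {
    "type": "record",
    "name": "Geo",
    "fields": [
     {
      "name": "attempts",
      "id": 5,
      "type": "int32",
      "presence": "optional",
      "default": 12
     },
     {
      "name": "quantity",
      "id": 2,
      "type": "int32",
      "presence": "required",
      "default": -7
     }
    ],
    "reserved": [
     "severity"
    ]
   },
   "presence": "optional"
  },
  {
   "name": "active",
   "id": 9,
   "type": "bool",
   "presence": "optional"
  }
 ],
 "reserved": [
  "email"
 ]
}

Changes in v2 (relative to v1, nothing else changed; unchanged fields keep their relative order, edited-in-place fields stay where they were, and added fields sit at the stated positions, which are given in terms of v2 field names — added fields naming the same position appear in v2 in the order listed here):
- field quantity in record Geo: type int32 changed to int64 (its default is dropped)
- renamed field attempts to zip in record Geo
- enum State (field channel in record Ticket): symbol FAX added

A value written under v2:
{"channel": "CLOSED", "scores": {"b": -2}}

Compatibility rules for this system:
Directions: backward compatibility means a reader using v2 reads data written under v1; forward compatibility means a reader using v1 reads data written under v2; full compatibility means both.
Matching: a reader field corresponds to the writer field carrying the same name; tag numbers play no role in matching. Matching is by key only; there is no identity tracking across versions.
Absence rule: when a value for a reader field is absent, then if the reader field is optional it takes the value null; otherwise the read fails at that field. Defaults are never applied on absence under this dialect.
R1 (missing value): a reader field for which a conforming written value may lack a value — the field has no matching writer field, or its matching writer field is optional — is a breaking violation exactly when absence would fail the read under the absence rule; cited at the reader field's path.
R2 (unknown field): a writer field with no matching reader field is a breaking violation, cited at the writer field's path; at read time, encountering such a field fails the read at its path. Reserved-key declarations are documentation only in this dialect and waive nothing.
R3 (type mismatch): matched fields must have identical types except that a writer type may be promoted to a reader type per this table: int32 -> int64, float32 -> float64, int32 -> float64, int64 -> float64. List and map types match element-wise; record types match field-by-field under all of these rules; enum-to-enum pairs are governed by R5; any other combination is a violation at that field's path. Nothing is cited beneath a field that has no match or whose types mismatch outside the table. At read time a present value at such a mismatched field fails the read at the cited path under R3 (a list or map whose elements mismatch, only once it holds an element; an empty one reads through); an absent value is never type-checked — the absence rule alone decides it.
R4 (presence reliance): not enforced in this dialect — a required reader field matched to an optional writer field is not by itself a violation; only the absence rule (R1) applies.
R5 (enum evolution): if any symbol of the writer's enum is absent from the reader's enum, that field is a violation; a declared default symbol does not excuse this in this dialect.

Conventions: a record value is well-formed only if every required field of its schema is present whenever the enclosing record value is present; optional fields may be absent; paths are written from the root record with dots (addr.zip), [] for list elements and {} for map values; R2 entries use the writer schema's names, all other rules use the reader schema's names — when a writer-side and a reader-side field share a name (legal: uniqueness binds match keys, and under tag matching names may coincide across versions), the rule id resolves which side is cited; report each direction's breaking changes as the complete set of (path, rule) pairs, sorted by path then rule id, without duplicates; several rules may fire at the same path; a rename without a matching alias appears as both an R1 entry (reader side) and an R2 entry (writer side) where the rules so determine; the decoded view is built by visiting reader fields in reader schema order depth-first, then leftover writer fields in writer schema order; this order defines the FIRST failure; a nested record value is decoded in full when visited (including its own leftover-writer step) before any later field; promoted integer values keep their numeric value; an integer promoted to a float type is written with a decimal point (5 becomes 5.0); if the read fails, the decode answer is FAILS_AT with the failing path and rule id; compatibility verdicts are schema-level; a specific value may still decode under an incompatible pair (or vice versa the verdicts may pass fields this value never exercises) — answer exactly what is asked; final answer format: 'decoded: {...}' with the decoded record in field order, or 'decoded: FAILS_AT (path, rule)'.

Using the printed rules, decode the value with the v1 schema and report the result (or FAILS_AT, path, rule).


decoded: {"channel": "CLOSED", "scores": {"b": -2}, "addr": null, "active": null}

arrows below run writer -> reader for Ticket
migrating the Ticket value to v1:
  channel := "CLOSED"
  scores := {"b": -2}
  addr := null (not supplied -> null)
  active := null (not supplied -> null)
  => decoded: {"channel": "CLOSED", "scores": {"b": -2}, "addr": null, "active": null}
ruling out the remaining Ticket differences:
  field quantity in record Geo: type int32 changed to int64 (its default is dropped) -> schema-level compatibility only; this Ticket value's decode is unchanged
  renamed field attempts to zip in record Geo -> schema-level compatibility only; this Ticket value's decode is unchanged
  enum State (field channel in record Ticket): symbol FAX added -> schema-level compatibility only; this Ticket value's decode is unchanged


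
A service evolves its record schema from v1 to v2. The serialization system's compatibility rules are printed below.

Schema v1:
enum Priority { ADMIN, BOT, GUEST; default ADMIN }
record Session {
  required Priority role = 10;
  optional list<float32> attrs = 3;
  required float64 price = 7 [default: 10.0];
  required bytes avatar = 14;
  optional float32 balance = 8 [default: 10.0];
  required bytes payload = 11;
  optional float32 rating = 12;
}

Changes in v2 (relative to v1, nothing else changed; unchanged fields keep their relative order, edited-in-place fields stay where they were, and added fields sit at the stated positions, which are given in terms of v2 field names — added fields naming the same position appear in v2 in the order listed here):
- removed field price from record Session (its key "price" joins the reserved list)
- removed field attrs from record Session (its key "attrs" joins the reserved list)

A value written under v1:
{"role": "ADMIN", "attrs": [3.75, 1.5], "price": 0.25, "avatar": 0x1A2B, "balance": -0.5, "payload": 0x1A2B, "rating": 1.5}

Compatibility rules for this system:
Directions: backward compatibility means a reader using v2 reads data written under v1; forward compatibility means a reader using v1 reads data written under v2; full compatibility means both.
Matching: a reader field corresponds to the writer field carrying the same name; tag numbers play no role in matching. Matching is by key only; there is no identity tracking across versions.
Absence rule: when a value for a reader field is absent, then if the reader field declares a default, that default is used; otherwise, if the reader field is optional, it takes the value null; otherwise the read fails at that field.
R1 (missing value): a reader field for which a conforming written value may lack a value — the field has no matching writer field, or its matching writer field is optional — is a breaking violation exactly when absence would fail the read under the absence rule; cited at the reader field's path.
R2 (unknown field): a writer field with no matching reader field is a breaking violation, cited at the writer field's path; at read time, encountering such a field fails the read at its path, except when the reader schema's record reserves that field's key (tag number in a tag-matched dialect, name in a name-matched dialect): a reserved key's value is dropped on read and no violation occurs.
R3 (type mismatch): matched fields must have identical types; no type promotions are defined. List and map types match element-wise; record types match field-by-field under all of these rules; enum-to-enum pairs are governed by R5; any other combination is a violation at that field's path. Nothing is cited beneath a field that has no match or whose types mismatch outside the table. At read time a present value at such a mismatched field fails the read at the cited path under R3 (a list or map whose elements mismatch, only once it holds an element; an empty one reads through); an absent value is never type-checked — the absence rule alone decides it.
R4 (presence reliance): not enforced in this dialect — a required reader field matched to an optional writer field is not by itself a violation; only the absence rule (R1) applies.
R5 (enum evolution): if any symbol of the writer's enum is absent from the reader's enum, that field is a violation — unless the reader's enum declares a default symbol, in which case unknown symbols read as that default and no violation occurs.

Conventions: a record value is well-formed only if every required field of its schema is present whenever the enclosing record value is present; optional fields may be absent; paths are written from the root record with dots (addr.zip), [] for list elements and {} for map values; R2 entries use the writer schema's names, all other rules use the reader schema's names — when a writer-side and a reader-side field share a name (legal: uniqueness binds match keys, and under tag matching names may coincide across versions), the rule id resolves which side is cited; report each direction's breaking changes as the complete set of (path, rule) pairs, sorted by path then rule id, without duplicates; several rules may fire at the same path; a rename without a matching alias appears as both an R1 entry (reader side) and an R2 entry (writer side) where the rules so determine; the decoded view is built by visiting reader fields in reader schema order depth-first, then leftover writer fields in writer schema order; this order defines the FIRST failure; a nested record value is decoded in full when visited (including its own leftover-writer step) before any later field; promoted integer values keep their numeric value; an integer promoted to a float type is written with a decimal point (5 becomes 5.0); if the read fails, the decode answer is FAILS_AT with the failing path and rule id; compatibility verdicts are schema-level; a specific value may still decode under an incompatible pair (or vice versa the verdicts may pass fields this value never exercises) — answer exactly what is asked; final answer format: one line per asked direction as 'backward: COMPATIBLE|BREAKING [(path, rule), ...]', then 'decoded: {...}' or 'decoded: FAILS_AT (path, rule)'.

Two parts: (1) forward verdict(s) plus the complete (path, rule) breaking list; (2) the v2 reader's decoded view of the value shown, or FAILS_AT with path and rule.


the writer's type comes first in each Session pair
forward on Session — v1 reading data written by v2:
  Priority -> Priority, writer required: role aligns to role
  attrs: no writer match
  price: no writer match
  bytes -> bytes, writer required: avatar aligns to avatar
  float32 -> float32, writer optional: balance aligns to balance
  bytes -> bytes, writer required: payload aligns to payload
  float32 -> float32, writer optional: rating aligns to rating
  => forward: COMPATIBLE
decoding the Session value with the v2 reader:
  role := "ADMIN"
  avatar := 0x1A2B
  balance := -0.5
  payload := 0x1A2B
  rating := 1.5
  writer attrs: reserved -> dropped
  writer price: reserved -> dropped
  => decoded: {"role": "ADMIN", "avatar": 0x1A2B, "balance": -0.5, "payload": 0x1A2B, "rating": 1.5}

forward: COMPATIBLE []; decoded: {"role": "ADMIN", "avatar": 0x1A2B, "balance": -0.5, "payload": 0x1A2B, "rating": 1.5}


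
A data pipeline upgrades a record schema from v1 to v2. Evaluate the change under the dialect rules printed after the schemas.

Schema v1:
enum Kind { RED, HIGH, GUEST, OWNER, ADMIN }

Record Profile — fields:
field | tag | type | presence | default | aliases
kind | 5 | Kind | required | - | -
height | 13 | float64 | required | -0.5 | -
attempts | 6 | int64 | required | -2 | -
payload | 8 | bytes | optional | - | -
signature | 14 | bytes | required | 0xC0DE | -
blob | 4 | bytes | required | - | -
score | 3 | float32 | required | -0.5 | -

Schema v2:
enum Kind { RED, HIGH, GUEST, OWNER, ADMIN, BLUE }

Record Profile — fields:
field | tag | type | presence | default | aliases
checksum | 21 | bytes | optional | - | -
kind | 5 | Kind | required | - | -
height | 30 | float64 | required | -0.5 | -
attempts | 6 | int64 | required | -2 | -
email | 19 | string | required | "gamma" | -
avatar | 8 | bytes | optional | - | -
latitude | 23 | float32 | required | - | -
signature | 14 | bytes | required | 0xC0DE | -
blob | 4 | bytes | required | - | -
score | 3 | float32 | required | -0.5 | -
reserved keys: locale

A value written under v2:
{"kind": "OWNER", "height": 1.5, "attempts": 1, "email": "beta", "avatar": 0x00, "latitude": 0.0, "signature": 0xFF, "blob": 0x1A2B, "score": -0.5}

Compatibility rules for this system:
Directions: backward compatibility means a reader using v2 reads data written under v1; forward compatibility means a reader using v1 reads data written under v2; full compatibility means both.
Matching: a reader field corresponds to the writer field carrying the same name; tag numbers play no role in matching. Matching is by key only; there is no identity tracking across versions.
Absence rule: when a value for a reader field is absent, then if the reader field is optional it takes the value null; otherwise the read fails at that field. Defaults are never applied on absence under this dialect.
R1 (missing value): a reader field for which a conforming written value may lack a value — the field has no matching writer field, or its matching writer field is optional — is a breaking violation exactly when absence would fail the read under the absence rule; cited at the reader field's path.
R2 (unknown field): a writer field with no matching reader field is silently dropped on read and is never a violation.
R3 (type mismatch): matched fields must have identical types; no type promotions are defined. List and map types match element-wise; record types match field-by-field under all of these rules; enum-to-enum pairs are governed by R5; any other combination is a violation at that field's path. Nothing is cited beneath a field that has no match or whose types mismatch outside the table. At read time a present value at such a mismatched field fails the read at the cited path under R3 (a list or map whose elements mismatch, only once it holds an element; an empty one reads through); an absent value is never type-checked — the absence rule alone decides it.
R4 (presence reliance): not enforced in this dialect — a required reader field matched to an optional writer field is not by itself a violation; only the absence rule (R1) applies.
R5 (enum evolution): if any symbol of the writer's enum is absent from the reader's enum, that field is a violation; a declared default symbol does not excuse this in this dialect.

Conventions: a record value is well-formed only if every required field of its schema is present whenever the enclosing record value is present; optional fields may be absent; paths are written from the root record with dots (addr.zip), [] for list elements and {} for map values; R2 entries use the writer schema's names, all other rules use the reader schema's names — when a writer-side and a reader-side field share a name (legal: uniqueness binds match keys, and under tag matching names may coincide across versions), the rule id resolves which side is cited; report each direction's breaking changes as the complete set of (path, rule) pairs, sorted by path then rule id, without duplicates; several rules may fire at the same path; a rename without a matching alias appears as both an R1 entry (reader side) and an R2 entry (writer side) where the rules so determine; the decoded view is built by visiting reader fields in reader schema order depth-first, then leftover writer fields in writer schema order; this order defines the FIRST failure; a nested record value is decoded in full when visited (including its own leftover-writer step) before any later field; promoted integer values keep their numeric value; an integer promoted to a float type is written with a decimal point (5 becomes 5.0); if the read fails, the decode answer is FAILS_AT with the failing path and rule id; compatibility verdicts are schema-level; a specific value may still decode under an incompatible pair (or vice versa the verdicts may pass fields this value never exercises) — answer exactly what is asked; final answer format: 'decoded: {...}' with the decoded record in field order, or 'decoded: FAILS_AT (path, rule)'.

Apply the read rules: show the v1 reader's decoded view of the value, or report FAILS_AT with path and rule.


decoded: {"kind": "OWNER", "height": 1.5, "attempts": 1, "payload": null, "signature": 0xFF, "blob": 0x1A2B, "score": -0.5}

in Profile below, arrows point writer -> reader
decode (reader v1):
  kind := "OWNER"
  height := 1.5
  attempts := 1
  payload := null (absent, optional -> null)
  signature := 0xFF
  blob := 0x1A2B
  score := -0.5
  writer email: unknown -> dropped
  writer avatar: unknown -> dropped
  writer latitude: unknown -> dropped
  => decoded: {"kind": "OWNER", "height": 1.5, "attempts": 1, "payload": null, "signature": 0xFF, "blob": 0x1A2B, "score": -0.5}
remaining Profile differences; none change what is asked:
  enum Kind (field kind in record Profile): symbol BLUE added -> shifts the Profile verdicts, not this decode
  added field email to record Profile: required string, tag 19, default "gamma" (in v2 it sits immediately before avatar) -> shifts the Profile verdicts, not this decode
  field height in record Profile: tag 13 changed to 30 -> triggers nothing under the printed rules; the Profile answer is the same either way
  added field checksum to record Profile: optional bytes, tag 21 (in v2 it sits immediately before kind) -> triggers nothing under the printed rules; the Profile answer is the same either way
  added field latitude to record Profile: required float32, tag 23 (in v2 it sits immediately before signature) -> shifts the Profile verdicts, not this decode
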